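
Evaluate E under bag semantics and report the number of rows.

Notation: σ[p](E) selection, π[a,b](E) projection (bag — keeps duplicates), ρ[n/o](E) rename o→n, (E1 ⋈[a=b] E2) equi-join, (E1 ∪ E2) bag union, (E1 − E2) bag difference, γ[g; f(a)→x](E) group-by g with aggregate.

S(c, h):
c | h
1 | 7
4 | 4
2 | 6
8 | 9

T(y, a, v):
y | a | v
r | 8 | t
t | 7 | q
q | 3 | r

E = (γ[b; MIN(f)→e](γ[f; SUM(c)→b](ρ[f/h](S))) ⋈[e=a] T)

Row counts bottom-up:
  S → 4
  ρ[f/h](S) → 4
  γ[f; SUM(c)→b](ρ[f/h](S)) → 4
  γ[b; MIN(f)→e](γ[f; SUM(c)→b](ρ[f/h](S))) → 4
  T → 3
  (γ[b; MIN(f)→e](γ[f; SUM(c)→b](ρ[f/h](S))) ⋈[e=a] T) → 1

|E| = 1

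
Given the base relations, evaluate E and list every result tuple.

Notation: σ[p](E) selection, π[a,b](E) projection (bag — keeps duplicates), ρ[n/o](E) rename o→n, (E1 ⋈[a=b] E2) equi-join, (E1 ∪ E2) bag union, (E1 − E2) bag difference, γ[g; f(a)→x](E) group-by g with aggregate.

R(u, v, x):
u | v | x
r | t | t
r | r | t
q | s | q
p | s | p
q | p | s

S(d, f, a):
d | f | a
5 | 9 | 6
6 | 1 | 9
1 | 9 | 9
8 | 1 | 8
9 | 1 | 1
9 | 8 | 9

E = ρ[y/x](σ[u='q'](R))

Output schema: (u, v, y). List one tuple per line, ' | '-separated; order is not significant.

Stepwise |·|:
  R → 5
  σ[u='q'](R) → 2
  ρ[y/x](σ[u='q'](R)) → 2

== RESULT ==
u | v | y
q | p | s
q | s | q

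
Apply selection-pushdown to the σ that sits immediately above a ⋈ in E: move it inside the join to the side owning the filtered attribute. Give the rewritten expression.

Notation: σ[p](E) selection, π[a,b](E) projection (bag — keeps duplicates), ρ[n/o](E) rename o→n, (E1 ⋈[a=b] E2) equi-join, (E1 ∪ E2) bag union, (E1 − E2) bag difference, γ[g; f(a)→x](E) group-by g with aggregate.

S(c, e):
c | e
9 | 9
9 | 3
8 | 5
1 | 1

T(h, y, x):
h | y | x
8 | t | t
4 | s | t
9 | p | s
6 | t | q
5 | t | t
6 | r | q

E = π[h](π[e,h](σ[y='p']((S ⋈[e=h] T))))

σ filters on y, owned by the right side.
E' = π[h](π[e,h]((S ⋈[e=h] σ[y='p'](T))))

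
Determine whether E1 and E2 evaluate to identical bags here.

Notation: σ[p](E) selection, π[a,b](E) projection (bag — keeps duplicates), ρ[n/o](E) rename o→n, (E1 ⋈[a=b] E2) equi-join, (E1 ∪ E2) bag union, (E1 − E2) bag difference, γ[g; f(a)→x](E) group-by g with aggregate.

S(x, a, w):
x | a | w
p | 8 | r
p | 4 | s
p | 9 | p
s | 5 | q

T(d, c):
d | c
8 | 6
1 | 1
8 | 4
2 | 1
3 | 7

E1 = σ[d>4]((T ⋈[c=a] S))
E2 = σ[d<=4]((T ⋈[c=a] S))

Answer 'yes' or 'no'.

E1 subexpression sizes:
  T → 5
  S → 4
  (T ⋈[c=a] S) → 1
  σ[d>4]((T ⋈[c=a] S)) → 1
E2 subexpression sizes:
  T → 5
  S → 4
  (T ⋈[c=a] S) → 1
  σ[d<=4]((T ⋈[c=a] S)) → 0

E1 result:
d | c | x | a | w
8 | 4 | p | 4 | s
E2 result:
d | c | x | a | w
(0 rows)
Witness: (8, 4, 'p', 4, 's') appears 1× in E1 but 0× in E2.

no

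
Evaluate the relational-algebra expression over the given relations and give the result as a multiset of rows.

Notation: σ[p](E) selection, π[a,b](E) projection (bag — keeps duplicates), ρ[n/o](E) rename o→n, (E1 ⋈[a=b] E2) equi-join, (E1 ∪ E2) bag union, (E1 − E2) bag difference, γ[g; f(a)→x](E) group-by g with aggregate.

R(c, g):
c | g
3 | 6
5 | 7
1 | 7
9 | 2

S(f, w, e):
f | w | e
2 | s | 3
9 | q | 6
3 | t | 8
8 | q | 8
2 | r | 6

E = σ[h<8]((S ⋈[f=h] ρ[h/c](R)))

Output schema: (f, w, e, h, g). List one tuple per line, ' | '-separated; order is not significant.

Per-node cardinality:
  S → 5
  R → 4
  ρ[h/c](R) → 4
  (S ⋈[f=h] ρ[h/c](R)) → 2
  σ[h<8]((S ⋈[f=h] ρ[h/c](R))) → 1

== RESULT ==
f | w | e | h | g
3 | t | 8 | 3 | 6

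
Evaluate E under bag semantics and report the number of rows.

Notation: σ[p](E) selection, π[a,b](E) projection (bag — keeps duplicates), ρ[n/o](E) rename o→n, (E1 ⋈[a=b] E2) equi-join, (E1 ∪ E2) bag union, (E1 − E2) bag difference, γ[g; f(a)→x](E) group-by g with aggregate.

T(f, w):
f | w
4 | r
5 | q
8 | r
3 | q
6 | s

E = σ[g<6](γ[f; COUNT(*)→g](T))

Row counts bottom-up:
  T → 5
  γ[f; COUNT(*)→g](T) → 5
  σ[g<6](γ[f; COUNT(*)→g](T)) → 5

|E| = 5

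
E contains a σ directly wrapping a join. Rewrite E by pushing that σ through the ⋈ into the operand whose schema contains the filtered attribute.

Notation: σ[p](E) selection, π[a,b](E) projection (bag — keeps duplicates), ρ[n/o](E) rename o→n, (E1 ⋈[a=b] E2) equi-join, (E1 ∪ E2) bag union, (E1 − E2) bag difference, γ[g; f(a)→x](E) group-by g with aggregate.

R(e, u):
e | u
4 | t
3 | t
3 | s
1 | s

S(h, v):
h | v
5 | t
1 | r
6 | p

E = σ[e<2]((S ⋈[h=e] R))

σ filters on e, owned by the right side.
E' = (S ⋈[h=e] σ[e<2](R))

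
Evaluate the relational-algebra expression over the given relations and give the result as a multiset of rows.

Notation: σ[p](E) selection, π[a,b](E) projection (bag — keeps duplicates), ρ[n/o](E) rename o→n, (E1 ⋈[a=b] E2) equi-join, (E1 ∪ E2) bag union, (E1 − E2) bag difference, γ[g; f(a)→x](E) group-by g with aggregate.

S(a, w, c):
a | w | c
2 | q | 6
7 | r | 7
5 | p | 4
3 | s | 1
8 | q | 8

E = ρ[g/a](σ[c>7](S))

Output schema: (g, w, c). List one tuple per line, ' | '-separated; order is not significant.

Per-node cardinality:
  S → 5
  σ[c>7](S) → 1
  ρ[g/a](σ[c>7](S)) → 1

== RESULT ==
g | w | c
8 | q | 8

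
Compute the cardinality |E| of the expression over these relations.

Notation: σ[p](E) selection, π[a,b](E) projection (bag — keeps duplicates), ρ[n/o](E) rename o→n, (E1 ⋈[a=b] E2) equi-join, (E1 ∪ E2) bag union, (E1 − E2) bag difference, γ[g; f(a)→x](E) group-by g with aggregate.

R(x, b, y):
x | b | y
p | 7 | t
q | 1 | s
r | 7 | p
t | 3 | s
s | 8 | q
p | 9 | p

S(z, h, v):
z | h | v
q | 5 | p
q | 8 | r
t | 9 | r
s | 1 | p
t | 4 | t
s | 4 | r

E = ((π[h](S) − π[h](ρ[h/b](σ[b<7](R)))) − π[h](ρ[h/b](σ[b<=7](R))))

Per-node cardinality:
  S → 6
  π[h](S) → 6
  R → 6
  σ[b<7](R) → 2
  ρ[h/b](σ[b<7](R)) → 2
  π[h](ρ[h/b](σ[b<7](R))) → 2
  (π[h](S) − π[h](ρ[h/b](σ[b<7](R)))) → 5
  R → 6
  σ[b<=7](R) → 4
  ρ[h/b](σ[b<=7](R)) → 4
  π[h](ρ[h/b](σ[b<=7](R))) → 4
  ((π[h](S) − π[h](ρ[h/b](σ[b<7](R)))) − π[h](ρ[h/b](σ[b<=7](R)))) → 5

|E| = 5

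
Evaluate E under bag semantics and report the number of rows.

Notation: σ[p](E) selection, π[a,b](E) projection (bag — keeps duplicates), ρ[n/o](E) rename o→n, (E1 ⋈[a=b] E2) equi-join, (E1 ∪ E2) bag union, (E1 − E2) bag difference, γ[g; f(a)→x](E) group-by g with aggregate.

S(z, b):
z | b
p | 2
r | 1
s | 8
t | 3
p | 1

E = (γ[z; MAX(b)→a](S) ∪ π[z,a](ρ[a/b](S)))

Subexpression sizes:
  S → 5
  γ[z; MAX(b)→a](S) → 4
  S → 5
  ρ[a/b](S) → 5
  π[z,a](ρ[a/b](S)) → 5
  (γ[z; MAX(b)→a](S) ∪ π[z,a](ρ[a/b](S))) → 9

|E| = 9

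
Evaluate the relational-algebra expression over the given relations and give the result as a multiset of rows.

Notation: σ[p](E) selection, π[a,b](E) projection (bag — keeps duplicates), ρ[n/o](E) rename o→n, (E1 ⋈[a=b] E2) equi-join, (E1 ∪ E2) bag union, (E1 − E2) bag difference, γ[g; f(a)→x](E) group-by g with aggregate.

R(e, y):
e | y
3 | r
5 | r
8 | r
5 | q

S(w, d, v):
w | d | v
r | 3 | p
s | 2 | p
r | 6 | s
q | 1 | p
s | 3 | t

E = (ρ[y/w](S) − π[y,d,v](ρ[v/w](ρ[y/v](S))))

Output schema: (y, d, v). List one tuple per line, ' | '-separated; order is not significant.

Per-node cardinality:
  S → 5
  ρ[y/w](S) → 5
  S → 5
  ρ[y/v](S) → 5
  ρ[v/w](ρ[y/v](S)) → 5
  π[y,d,v](ρ[v/w](ρ[y/v](S))) → 5
  (ρ[y/w](S) − π[y,d,v](ρ[v/w](ρ[y/v](S)))) → 5

== RESULT ==
y | d | v
q | 1 | p
r | 3 | p
r | 6 | s
s | 2 | p
s | 3 | t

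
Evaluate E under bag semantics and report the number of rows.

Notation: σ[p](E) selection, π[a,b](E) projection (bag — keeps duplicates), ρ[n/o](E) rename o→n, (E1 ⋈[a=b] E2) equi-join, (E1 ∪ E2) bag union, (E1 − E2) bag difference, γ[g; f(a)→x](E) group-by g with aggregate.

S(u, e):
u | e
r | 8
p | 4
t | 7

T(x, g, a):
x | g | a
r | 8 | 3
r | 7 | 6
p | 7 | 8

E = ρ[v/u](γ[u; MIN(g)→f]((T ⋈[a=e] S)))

Per-node cardinality:
  T → 3
  S → 3
  (T ⋈[a=e] S) → 1
  γ[u; MIN(g)→f]((T ⋈[a=e] S)) → 1
  ρ[v/u](γ[u; MIN(g)→f]((T ⋈[a=e] S))) → 1

|E| = 1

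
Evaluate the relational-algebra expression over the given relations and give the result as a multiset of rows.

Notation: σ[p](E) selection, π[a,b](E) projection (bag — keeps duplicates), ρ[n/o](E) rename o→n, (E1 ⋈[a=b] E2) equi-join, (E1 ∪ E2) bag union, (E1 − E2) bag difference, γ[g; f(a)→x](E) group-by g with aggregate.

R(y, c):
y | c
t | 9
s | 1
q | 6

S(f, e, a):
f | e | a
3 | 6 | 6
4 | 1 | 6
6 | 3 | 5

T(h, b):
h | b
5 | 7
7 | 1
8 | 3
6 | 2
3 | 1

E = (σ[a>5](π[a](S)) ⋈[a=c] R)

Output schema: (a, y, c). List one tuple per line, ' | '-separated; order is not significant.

Stepwise |·|:
  S → 3
  π[a](S) → 3
  σ[a>5](π[a](S)) → 2
  R → 3
  (σ[a>5](π[a](S)) ⋈[a=c] R) → 2

== RESULT ==
a | y | c
6 | q | 6
6 | q | 6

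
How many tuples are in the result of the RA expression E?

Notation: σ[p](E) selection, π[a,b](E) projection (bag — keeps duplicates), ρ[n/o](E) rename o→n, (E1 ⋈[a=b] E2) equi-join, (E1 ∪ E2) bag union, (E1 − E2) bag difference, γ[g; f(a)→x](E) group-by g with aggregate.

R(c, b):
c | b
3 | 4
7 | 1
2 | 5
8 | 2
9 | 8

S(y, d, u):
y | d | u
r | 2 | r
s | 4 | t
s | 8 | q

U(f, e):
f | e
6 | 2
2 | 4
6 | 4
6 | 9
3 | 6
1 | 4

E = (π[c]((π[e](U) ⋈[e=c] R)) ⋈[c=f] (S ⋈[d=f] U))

Row counts bottom-up:
  U → 6
  π[e](U) → 6
  R → 5
  (π[e](U) ⋈[e=c] R) → 2
  π[c]((π[e](U) ⋈[e=c] R)) → 2
  S → 3
  U → 6
  (S ⋈[d=f] U) → 1
  (π[c]((π[e](U) ⋈[e=c] R)) ⋈[c=f] (S ⋈[d=f] U)) → 1

|E| = 1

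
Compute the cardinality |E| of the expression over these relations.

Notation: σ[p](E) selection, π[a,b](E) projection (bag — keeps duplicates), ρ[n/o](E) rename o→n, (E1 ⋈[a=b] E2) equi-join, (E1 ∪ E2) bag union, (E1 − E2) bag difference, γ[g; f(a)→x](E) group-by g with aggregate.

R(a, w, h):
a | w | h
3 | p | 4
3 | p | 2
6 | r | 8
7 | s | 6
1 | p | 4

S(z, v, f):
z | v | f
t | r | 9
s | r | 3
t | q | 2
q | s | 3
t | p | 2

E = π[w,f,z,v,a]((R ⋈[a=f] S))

Row counts bottom-up:
  R → 5
  S → 5
  (R ⋈[a=f] S) → 4
  π[w,f,z,v,a]((R ⋈[a=f] S)) → 4

|E| = 4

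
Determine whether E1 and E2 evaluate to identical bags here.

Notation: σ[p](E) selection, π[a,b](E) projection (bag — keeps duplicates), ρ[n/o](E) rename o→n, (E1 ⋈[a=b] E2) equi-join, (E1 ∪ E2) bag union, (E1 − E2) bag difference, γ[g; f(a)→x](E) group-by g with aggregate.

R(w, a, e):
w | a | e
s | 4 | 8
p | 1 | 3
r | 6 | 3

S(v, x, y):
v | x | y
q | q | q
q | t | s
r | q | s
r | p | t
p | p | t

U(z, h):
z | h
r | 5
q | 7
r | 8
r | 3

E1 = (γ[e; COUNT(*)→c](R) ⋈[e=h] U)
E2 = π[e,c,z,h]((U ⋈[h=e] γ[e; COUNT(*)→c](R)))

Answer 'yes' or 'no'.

E1 per-node cardinality:
  R → 3
  γ[e; COUNT(*)→c](R) → 2
  U → 4
  (γ[e; COUNT(*)→c](R) ⋈[e=h] U) → 2
E2 per-node cardinality:
  U → 4
  R → 3
  γ[e; COUNT(*)→c](R) → 2
  (U ⋈[h=e] γ[e; COUNT(*)→c](R)) → 2
  π[e,c,z,h]((U ⋈[h=e] γ[e; COUNT(*)→c](R))) → 2

E1 and E2 produce the same multiset:
e | c | z | h
3 | 2 | r | 3
8 | 1 | r | 8

yes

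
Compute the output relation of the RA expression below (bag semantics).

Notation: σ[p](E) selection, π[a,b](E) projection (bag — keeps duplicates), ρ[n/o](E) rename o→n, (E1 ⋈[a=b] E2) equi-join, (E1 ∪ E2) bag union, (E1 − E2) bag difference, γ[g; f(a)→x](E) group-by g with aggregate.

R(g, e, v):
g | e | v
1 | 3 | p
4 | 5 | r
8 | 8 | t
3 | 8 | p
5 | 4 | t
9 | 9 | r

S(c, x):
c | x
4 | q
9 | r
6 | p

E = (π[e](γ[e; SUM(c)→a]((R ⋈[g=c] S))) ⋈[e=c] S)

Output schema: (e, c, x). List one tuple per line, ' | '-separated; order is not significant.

Per-node cardinality:
  R → 6
  S → 3
  (R ⋈[g=c] S) → 2
  γ[e; SUM(c)→a]((R ⋈[g=c] S)) → 2
  π[e](γ[e; SUM(c)→a]((R ⋈[g=c] S))) → 2
  S → 3
  (π[e](γ[e; SUM(c)→a]((R ⋈[g=c] S))) ⋈[e=c] S) → 1

== RESULT ==
e | c | x
9 | 9 | r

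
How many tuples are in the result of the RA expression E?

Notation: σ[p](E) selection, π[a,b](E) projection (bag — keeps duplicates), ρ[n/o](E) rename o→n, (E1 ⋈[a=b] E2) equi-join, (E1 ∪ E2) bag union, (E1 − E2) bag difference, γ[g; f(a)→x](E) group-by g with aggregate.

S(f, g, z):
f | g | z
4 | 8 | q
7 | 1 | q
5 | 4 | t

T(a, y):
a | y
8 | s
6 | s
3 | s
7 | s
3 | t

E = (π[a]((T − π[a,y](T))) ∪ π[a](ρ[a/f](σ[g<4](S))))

Per-node cardinality:
  T → 5
  T → 5
  π[a,y](T) → 5
  (T − π[a,y](T)) → 0
  π[a]((T − π[a,y](T))) → 0
  S → 3
  σ[g<4](S) → 1
  ρ[a/f](σ[g<4](S)) → 1
  π[a](ρ[a/f](σ[g<4](S))) → 1
  (π[a]((T − π[a,y](T))) ∪ π[a](ρ[a/f](σ[g<4](S)))) → 1

|E| = 1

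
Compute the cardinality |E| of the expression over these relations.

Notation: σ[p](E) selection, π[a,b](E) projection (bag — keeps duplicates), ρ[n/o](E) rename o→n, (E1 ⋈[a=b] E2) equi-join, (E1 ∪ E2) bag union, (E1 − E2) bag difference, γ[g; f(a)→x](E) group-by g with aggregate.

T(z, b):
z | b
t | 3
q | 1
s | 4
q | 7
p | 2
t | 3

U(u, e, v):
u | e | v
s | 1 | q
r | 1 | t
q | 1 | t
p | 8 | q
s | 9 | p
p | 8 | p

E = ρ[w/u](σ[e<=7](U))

Subexpression sizes:
  U → 6
  σ[e<=7](U) → 3
  ρ[w/u](σ[e<=7](U)) → 3

|E| = 3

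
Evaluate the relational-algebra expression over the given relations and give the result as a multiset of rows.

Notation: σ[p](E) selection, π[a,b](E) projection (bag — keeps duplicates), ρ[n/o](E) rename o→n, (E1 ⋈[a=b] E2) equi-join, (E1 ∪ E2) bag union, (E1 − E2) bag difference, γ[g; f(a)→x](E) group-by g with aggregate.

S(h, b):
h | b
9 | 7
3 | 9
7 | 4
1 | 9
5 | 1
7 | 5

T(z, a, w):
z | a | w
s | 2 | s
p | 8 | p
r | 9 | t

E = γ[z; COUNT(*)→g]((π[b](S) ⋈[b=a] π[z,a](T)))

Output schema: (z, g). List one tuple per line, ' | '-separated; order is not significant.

Subexpression sizes:
  S → 6
  π[b](S) → 6
  T → 3
  π[z,a](T) → 3
  (π[b](S) ⋈[b=a] π[z,a](T)) → 2
  γ[z; COUNT(*)→g]((π[b](S) ⋈[b=a] π[z,a](T))) → 1

== RESULT ==
z | g
r | 2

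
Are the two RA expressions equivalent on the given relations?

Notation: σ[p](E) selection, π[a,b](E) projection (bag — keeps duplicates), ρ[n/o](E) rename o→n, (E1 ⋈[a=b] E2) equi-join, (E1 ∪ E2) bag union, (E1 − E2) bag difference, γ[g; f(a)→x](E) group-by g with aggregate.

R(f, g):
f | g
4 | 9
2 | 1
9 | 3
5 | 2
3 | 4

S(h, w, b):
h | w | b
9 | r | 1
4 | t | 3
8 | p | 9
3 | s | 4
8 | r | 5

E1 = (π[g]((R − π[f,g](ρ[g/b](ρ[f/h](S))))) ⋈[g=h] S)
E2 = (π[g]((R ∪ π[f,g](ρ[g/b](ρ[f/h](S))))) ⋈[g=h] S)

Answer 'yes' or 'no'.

E1 stepwise |·|:
  R → 5
  S → 5
  ρ[f/h](S) → 5
  ρ[g/b](ρ[f/h](S)) → 5
  π[f,g](ρ[g/b](ρ[f/h](S))) → 5
  (R − π[f,g](ρ[g/b](ρ[f/h](S)))) → 4
  π[g]((R − π[f,g](ρ[g/b](ρ[f/h](S))))) → 4
  S → 5
  (π[g]((R − π[f,g](ρ[g/b](ρ[f/h](S))))) ⋈[g=h] S) → 2
E2 stepwise |·|:
  R → 5
  S → 5
  ρ[f/h](S) → 5
  ρ[g/b](ρ[f/h](S)) → 5
  π[f,g](ρ[g/b](ρ[f/h](S))) → 5
  (R ∪ π[f,g](ρ[g/b](ρ[f/h](S)))) → 10
  π[g]((R ∪ π[f,g](ρ[g/b](ρ[f/h](S))))) → 10
  S → 5
  (π[g]((R ∪ π[f,g](ρ[g/b](ρ[f/h](S))))) ⋈[g=h] S) → 6

E1 result:
g | h | w | b
3 | 3 | s | 4
9 | 9 | r | 1
E2 result:
g | h | w | b
3 | 3 | s | 4
3 | 3 | s | 4
4 | 4 | t | 3
4 | 4 | t | 3
9 | 9 | r | 1
9 | 9 | r | 1
Witness: (4, 4, 't', 3) appears 0× in E1 but 2× in E2.

no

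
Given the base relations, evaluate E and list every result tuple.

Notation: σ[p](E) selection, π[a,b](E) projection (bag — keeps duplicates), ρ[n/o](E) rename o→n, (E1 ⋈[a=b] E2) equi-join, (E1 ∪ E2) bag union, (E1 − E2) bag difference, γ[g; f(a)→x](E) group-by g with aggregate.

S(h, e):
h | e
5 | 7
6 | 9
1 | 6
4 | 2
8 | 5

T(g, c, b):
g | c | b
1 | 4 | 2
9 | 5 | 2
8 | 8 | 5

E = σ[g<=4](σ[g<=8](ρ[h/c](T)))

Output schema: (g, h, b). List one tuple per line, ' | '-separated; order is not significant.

Subexpression sizes:
  T → 3
  ρ[h/c](T) → 3
  σ[g<=8](ρ[h/c](T)) → 2
  σ[g<=4](σ[g<=8](ρ[h/c](T))) → 1

== RESULT ==
g | h | b
1 | 4 | 2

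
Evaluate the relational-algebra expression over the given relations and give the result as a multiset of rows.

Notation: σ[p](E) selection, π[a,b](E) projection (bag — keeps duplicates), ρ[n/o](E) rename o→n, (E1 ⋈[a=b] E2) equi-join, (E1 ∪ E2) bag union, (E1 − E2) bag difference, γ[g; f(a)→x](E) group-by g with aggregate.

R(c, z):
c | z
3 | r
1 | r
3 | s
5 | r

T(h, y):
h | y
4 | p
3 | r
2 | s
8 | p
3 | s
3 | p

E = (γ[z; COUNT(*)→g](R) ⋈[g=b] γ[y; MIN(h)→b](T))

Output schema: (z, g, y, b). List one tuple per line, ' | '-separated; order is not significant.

Per-node cardinality:
  R → 4
  γ[z; COUNT(*)→g](R) → 2
  T → 6
  γ[y; MIN(h)→b](T) → 3
  (γ[z; COUNT(*)→g](R) ⋈[g=b] γ[y; MIN(h)→b](T)) → 2

== RESULT ==
z | g | y | b
r | 3 | p | 3
r | 3 | r | 3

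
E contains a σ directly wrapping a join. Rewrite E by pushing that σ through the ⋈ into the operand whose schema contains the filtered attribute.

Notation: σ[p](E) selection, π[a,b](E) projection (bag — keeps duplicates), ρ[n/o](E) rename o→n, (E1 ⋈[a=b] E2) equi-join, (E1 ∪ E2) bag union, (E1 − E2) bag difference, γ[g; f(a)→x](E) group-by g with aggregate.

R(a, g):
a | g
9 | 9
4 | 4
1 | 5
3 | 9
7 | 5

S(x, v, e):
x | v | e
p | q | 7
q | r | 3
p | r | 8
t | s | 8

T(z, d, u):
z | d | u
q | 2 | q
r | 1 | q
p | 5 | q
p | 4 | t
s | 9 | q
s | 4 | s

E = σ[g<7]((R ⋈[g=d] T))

σ filters on g, owned by the left side.
E' = (σ[g<7](R) ⋈[g=d] T)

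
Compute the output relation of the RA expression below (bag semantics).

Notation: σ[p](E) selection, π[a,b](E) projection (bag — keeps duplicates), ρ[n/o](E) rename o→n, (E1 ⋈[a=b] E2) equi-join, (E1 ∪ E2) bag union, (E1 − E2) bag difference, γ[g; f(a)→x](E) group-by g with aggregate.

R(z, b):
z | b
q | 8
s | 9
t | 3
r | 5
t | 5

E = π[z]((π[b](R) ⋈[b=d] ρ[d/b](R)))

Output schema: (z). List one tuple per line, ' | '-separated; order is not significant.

Per-node cardinality:
  R → 5
  π[b](R) → 5
  R → 5
  ρ[d/b](R) → 5
  (π[b](R) ⋈[b=d] ρ[d/b](R)) → 7
  π[z]((π[b](R) ⋈[b=d] ρ[d/b](R))) → 7

== RESULT ==
z
q
r
r
s
t
t
t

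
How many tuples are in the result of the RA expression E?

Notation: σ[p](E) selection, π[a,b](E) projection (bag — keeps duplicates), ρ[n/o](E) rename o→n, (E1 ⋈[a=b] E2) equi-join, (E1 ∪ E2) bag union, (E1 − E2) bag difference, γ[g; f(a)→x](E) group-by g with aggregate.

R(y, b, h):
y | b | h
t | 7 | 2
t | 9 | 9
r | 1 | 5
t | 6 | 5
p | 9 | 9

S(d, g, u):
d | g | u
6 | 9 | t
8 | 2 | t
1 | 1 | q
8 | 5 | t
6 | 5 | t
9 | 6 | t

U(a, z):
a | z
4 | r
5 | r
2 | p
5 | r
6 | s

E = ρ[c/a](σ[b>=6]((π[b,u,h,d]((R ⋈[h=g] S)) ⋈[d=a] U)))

Row counts bottom-up:
  R → 5
  S → 6
  (R ⋈[h=g] S) → 7
  π[b,u,h,d]((R ⋈[h=g] S)) → 7
  U → 5
  (π[b,u,h,d]((R ⋈[h=g] S)) ⋈[d=a] U) → 4
  σ[b>=6]((π[b,u,h,d]((R ⋈[h=g] S)) ⋈[d=a] U)) → 3
  ρ[c/a](σ[b>=6]((π[b,u,h,d]((R ⋈[h=g] S)) ⋈[d=a] U))) → 3

|E| = 3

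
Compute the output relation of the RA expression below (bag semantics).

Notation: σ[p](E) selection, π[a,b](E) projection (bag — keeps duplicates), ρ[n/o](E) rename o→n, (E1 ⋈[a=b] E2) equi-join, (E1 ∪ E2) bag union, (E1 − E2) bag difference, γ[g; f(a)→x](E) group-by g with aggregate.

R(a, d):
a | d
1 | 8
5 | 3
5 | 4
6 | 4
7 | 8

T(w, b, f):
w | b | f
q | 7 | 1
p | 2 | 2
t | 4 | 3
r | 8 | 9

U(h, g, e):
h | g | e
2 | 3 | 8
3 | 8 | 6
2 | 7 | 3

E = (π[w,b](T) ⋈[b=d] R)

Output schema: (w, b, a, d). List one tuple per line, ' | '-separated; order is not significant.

Subexpression sizes:
  T → 4
  π[w,b](T) → 4
  R → 5
  (π[w,b](T) ⋈[b=d] R) → 4

== RESULT ==
w | b | a | d
r | 8 | 1 | 8
r | 8 | 7 | 8
t | 4 | 5 | 4
t | 4 | 6 | 4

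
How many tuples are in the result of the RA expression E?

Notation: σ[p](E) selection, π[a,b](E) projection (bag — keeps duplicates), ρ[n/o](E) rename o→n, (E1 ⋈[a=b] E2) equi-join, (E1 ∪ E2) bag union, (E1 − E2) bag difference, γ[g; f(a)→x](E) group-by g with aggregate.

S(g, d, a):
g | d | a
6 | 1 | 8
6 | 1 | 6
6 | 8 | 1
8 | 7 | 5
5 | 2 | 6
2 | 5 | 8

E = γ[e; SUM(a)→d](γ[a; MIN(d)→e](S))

Row counts bottom-up:
  S → 6
  γ[a; MIN(d)→e](S) → 4
  γ[e; SUM(a)→d](γ[a; MIN(d)→e](S)) → 3

|E| = 3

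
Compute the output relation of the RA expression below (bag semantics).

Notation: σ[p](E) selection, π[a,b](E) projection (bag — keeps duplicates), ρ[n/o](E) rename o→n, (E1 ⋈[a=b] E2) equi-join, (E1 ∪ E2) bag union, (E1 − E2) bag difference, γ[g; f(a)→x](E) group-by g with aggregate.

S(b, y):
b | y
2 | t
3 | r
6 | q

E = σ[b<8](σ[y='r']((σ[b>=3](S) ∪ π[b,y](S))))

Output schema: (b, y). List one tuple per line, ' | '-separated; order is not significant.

Stepwise |·|:
  S → 3
  σ[b>=3](S) → 2
  S → 3
  π[b,y](S) → 3
  (σ[b>=3](S) ∪ π[b,y](S)) → 5
  σ[y='r']((σ[b>=3](S) ∪ π[b,y](S))) → 2
  σ[b<8](σ[y='r']((σ[b>=3](S) ∪ π[b,y](S)))) → 2

== RESULT ==
b | y
3 | r
3 | r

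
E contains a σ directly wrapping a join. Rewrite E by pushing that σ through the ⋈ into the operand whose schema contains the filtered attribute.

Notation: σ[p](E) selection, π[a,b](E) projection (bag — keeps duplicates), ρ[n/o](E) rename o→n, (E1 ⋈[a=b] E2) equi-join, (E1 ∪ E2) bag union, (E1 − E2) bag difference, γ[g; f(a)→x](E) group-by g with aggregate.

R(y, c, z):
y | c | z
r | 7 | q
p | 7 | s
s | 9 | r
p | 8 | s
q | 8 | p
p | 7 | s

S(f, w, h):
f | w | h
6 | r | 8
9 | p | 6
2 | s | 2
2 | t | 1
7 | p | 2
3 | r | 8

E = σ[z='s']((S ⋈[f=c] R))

σ filters on z, owned by the right side.
E' = (S ⋈[f=c] σ[z='s'](R))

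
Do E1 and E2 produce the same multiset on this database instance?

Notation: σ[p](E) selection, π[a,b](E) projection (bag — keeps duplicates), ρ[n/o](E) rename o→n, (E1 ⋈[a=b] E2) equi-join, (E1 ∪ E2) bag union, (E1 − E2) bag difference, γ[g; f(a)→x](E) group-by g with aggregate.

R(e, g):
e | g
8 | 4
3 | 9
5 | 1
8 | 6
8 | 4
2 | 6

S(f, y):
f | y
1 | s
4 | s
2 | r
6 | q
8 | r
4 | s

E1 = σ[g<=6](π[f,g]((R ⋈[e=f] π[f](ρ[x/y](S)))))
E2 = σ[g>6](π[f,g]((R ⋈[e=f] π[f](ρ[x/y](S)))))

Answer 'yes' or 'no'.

E1 per-node cardinality:
  R → 6
  S → 6
  ρ[x/y](S) → 6
  π[f](ρ[x/y](S)) → 6
  (R ⋈[e=f] π[f](ρ[x/y](S))) → 4
  π[f,g]((R ⋈[e=f] π[f](ρ[x/y](S)))) → 4
  σ[g<=6](π[f,g]((R ⋈[e=f] π[f](ρ[x/y](S))))) → 4
E2 per-node cardinality:
  R → 6
  S → 6
  ρ[x/y](S) → 6
  π[f](ρ[x/y](S)) → 6
  (R ⋈[e=f] π[f](ρ[x/y](S))) → 4
  π[f,g]((R ⋈[e=f] π[f](ρ[x/y](S)))) → 4
  σ[g>6](π[f,g]((R ⋈[e=f] π[f](ρ[x/y](S))))) → 0

E1 result:
f | g
2 | 6
8 | 4
8 | 4
8 | 6
E2 result:
f | g
(0 rows)
Witness: (8, 4) appears 2× in E1 but 0× in E2.

no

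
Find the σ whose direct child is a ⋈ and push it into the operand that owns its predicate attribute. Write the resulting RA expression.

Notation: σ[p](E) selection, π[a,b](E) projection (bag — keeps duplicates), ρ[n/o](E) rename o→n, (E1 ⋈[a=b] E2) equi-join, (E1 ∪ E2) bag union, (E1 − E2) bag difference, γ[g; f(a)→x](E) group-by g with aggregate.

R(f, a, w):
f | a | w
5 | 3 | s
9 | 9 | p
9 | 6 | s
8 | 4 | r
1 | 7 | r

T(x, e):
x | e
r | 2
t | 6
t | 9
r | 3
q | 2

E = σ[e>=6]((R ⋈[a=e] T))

σ filters on e, owned by the right side.
E' = (R ⋈[a=e] σ[e>=6](T))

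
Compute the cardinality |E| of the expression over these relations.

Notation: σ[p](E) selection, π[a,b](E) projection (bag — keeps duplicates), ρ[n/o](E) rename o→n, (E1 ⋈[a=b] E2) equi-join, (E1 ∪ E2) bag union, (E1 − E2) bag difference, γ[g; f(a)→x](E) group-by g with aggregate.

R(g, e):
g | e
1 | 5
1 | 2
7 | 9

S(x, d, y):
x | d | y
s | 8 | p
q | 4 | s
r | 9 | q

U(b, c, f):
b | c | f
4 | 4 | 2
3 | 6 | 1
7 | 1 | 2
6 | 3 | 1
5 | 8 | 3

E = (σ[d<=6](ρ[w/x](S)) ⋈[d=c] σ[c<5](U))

Subexpression sizes:
  S → 3
  ρ[w/x](S) → 3
  σ[d<=6](ρ[w/x](S)) → 1
  U → 5
  σ[c<5](U) → 3
  (σ[d<=6](ρ[w/x](S)) ⋈[d=c] σ[c<5](U)) → 1

|E| = 1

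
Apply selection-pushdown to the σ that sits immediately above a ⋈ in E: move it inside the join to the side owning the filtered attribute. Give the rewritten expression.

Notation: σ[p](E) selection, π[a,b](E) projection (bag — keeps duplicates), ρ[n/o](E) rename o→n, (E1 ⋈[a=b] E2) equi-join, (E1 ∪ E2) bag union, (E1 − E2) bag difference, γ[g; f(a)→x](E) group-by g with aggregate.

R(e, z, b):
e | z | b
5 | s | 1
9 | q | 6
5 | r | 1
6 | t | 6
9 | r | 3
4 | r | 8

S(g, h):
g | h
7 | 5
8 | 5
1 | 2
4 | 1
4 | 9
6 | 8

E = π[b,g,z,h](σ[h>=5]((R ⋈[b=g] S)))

σ filters on h, owned by the right side.
E' = π[b,g,z,h]((R ⋈[b=g] σ[h>=5](S)))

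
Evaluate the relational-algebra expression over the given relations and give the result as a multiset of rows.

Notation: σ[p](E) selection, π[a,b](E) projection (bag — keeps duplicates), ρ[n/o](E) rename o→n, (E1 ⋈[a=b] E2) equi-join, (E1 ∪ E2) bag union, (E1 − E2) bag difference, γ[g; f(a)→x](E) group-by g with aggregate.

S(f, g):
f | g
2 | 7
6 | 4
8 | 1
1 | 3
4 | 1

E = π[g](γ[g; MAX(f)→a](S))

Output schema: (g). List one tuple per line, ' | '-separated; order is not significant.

Row counts bottom-up:
  S → 5
  γ[g; MAX(f)→a](S) → 4
  π[g](γ[g; MAX(f)→a](S)) → 4

== RESULT ==
g
1
3
4
7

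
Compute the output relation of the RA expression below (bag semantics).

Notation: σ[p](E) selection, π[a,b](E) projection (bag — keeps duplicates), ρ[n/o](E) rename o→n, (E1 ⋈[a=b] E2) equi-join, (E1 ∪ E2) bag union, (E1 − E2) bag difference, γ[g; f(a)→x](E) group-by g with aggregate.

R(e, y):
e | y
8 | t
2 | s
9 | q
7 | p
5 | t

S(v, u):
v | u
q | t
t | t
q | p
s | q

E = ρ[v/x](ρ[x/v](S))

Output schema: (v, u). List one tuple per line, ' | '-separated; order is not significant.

Row counts bottom-up:
  S → 4
  ρ[x/v](S) → 4
  ρ[v/x](ρ[x/v](S)) → 4

== RESULT ==
v | u
q | p
q | t
s | q
t | t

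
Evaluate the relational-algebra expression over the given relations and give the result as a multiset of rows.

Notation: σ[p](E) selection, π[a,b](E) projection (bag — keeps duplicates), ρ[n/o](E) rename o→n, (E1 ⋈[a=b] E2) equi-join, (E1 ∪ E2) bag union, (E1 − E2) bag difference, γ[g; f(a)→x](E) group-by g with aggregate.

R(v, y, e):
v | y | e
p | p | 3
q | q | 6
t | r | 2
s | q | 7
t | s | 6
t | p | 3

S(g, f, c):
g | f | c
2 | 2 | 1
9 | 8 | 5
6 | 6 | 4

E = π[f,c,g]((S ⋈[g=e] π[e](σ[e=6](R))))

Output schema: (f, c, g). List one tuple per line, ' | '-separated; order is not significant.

Subexpression sizes:
  S → 3
  R → 6
  σ[e=6](R) → 2
  π[e](σ[e=6](R)) → 2
  (S ⋈[g=e] π[e](σ[e=6](R))) → 2
  π[f,c,g]((S ⋈[g=e] π[e](σ[e=6](R)))) → 2

== RESULT ==
f | c | g
6 | 4 | 6
6 | 4 | 6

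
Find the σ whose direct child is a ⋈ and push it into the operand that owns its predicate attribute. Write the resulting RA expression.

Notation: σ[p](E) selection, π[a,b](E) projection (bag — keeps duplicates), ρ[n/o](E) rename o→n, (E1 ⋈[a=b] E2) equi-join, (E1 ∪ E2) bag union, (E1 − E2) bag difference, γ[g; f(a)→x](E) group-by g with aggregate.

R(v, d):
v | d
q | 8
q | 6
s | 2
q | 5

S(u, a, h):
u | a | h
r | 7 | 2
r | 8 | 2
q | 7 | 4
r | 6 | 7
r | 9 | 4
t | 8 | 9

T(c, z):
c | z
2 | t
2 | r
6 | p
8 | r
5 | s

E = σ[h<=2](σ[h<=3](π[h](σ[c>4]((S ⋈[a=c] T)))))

σ filters on c, owned by the right side.
E' = σ[h<=2](σ[h<=3](π[h]((S ⋈[a=c] σ[c>4](T)))))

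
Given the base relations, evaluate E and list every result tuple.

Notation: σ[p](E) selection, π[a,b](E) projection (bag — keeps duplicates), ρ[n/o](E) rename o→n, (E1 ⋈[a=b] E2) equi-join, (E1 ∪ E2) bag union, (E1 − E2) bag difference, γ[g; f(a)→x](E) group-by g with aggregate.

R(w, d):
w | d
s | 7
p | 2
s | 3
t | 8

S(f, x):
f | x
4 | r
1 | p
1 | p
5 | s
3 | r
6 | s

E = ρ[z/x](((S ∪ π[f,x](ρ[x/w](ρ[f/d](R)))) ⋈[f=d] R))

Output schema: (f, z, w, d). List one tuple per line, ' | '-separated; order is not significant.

Subexpression sizes:
  S → 6
  R → 4
  ρ[f/d](R) → 4
  ρ[x/w](ρ[f/d](R)) → 4
  π[f,x](ρ[x/w](ρ[f/d](R))) → 4
  (S ∪ π[f,x](ρ[x/w](ρ[f/d](R)))) → 10
  R → 4
  ((S ∪ π[f,x](ρ[x/w](ρ[f/d](R)))) ⋈[f=d] R) → 5
  ρ[z/x](((S ∪ π[f,x](ρ[x/w](ρ[f/d](R)))) ⋈[f=d] R)) → 5

== RESULT ==
f | z | w | d
2 | p | p | 2
3 | r | s | 3
3 | s | s | 3
7 | s | s | 7
8 | t | t | 8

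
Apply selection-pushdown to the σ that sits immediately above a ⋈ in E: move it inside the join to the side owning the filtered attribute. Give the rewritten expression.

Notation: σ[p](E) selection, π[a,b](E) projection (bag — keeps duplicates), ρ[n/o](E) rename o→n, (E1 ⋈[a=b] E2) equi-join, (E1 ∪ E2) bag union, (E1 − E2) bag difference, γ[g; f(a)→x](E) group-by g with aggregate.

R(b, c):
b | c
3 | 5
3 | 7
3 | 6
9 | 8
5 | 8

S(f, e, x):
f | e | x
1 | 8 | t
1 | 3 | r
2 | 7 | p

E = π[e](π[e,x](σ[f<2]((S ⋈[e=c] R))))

σ filters on f, owned by the left side.
E' = π[e](π[e,x]((σ[f<2](S) ⋈[e=c] R)))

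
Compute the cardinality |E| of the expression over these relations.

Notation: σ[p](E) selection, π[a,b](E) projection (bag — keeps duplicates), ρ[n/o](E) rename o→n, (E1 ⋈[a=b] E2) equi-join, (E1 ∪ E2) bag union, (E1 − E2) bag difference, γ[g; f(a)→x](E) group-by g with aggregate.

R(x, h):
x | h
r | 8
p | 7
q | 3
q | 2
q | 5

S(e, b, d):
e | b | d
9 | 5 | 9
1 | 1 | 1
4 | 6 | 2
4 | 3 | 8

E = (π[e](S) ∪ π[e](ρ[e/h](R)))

Per-node cardinality:
  S → 4
  π[e](S) → 4
  R → 5
  ρ[e/h](R) → 5
  π[e](ρ[e/h](R)) → 5
  (π[e](S) ∪ π[e](ρ[e/h](R))) → 9

|E| = 9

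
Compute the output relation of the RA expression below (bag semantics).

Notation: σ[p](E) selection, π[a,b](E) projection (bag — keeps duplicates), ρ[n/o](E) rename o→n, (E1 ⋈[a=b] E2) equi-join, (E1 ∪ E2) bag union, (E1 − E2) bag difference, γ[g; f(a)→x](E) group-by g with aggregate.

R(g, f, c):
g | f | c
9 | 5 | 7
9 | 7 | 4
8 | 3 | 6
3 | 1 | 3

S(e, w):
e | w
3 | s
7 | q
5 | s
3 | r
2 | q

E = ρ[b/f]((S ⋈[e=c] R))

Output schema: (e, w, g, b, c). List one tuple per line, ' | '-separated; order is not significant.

Per-node cardinality:
  S → 5
  R → 4
  (S ⋈[e=c] R) → 3
  ρ[b/f]((S ⋈[e=c] R)) → 3

== RESULT ==
e | w | g | b | c
3 | r | 3 | 1 | 3
3 | s | 3 | 1 | 3
7 | q | 9 | 5 | 7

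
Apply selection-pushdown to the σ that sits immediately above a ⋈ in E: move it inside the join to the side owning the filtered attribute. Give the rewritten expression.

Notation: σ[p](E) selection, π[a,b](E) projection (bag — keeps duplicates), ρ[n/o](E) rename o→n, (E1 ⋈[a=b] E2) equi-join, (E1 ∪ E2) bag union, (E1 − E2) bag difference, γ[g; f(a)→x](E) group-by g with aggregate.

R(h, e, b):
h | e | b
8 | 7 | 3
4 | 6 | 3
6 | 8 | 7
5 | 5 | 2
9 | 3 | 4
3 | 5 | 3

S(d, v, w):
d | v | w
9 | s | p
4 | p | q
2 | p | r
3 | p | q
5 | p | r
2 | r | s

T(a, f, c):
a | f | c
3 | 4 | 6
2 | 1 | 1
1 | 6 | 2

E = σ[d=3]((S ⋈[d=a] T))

σ filters on d, owned by the left side.
E' = (σ[d=3](S) ⋈[d=a] T)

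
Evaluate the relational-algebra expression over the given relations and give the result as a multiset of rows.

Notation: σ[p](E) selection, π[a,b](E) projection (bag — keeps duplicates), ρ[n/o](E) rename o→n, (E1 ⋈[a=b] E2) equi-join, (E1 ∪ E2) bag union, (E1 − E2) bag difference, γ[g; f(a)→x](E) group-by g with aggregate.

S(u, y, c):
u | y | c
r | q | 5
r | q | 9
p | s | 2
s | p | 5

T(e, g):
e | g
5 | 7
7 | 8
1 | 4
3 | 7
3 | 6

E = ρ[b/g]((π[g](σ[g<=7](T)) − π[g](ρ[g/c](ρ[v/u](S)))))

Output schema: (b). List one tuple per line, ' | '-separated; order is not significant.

Subexpression sizes:
  T → 5
  σ[g<=7](T) → 4
  π[g](σ[g<=7](T)) → 4
  S → 4
  ρ[v/u](S) → 4
  ρ[g/c](ρ[v/u](S)) → 4
  π[g](ρ[g/c](ρ[v/u](S))) → 4
  (π[g](σ[g<=7](T)) − π[g](ρ[g/c](ρ[v/u](S)))) → 4
  ρ[b/g]((π[g](σ[g<=7](T)) − π[g](ρ[g/c](ρ[v/u](S))))) → 4

== RESULT ==
b
4
6
7
7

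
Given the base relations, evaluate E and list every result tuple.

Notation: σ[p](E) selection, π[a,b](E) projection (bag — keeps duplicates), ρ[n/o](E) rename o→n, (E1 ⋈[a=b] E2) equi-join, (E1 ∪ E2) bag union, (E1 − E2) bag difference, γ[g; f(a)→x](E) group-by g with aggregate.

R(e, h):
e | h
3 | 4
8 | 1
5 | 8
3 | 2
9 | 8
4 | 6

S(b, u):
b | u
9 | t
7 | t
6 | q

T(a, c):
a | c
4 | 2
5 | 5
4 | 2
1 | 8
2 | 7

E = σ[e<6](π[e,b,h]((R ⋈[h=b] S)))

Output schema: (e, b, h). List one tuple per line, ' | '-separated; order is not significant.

Subexpression sizes:
  R → 6
  S → 3
  (R ⋈[h=b] S) → 1
  π[e,b,h]((R ⋈[h=b] S)) → 1
  σ[e<6](π[e,b,h]((R ⋈[h=b] S))) → 1

== RESULT ==
e | b | h
4 | 6 | 6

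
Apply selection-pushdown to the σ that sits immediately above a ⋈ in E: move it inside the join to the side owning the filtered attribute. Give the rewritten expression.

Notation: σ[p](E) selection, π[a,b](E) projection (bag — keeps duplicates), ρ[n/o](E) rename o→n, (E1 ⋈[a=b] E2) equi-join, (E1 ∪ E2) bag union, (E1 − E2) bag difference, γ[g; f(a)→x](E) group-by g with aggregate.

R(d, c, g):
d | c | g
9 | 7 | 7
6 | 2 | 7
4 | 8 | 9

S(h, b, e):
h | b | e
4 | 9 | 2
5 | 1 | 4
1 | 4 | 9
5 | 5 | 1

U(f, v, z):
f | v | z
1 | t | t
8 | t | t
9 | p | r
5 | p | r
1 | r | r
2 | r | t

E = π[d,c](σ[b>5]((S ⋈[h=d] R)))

σ filters on b, owned by the left side.
E' = π[d,c]((σ[b>5](S) ⋈[h=d] R))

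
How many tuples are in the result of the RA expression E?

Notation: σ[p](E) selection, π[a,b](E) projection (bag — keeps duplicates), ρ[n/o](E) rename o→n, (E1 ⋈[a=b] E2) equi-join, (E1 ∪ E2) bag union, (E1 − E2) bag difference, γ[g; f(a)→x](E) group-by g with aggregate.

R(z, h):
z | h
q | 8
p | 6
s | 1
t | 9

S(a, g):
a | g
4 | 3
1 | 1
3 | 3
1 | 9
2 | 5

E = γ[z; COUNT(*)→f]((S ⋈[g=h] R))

Stepwise |·|:
  S → 5
  R → 4
  (S ⋈[g=h] R) → 2
  γ[z; COUNT(*)→f]((S ⋈[g=h] R)) → 2

|E| = 2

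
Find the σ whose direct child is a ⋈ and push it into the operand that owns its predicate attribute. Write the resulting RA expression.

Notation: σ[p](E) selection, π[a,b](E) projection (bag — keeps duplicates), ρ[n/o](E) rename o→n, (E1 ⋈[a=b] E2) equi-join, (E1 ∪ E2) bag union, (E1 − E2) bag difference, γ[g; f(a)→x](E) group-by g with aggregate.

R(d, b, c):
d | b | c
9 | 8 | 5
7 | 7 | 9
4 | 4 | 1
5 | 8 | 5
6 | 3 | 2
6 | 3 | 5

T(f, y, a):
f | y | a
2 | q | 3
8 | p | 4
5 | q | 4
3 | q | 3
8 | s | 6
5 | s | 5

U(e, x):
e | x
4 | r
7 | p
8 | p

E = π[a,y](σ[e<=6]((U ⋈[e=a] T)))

σ filters on e, owned by the left side.
E' = π[a,y]((σ[e<=6](U) ⋈[e=a] T))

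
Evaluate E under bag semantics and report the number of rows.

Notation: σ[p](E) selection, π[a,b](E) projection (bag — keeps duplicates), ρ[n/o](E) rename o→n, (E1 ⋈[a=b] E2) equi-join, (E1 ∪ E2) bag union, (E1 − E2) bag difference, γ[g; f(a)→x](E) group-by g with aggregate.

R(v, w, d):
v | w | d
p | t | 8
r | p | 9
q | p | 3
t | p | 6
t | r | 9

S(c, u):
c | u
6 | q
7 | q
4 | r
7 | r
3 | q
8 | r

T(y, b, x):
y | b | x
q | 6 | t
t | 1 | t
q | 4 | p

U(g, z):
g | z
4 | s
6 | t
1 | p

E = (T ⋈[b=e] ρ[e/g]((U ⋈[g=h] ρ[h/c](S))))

Per-node cardinality:
  T → 3
  U → 3
  S → 6
  ρ[h/c](S) → 6
  (U ⋈[g=h] ρ[h/c](S)) → 2
  ρ[e/g]((U ⋈[g=h] ρ[h/c](S))) → 2
  (T ⋈[b=e] ρ[e/g]((U ⋈[g=h] ρ[h/c](S)))) → 2

|E| = 2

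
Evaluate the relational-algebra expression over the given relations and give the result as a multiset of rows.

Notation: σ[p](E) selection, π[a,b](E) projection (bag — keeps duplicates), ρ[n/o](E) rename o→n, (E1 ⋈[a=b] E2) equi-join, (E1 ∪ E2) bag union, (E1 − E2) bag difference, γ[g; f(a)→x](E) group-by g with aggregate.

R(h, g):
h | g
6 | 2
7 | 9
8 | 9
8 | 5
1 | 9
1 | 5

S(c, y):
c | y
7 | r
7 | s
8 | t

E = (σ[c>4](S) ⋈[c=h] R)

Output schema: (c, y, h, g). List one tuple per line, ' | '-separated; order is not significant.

Row counts bottom-up:
  S → 3
  σ[c>4](S) → 3
  R → 6
  (σ[c>4](S) ⋈[c=h] R) → 4

== RESULT ==
c | y | h | g
7 | r | 7 | 9
7 | s | 7 | 9
8 | t | 8 | 5
8 | t | 8 | 9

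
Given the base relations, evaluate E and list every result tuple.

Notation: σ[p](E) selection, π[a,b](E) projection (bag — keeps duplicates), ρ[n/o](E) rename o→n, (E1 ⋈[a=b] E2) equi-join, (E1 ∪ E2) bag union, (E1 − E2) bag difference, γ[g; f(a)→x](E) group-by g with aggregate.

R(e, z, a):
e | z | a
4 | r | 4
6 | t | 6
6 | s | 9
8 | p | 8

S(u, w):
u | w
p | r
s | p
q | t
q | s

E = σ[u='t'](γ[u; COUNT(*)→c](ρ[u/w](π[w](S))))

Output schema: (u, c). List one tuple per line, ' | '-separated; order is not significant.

Subexpression sizes:
  S → 4
  π[w](S) → 4
  ρ[u/w](π[w](S)) → 4
  γ[u; COUNT(*)→c](ρ[u/w](π[w](S))) → 4
  σ[u='t'](γ[u; COUNT(*)→c](ρ[u/w](π[w](S)))) → 1

== RESULT ==
u | c
t | 1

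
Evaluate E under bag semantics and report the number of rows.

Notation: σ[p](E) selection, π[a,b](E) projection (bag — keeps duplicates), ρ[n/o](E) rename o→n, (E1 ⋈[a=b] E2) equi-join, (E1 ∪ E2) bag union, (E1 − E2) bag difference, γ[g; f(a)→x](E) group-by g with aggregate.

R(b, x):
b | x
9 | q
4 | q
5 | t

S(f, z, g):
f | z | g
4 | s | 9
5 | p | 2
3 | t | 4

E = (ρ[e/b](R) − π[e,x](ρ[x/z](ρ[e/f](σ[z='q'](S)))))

Stepwise |·|:
  R → 3
  ρ[e/b](R) → 3
  S → 3
  σ[z='q'](S) → 0
  ρ[e/f](σ[z='q'](S)) → 0
  ρ[x/z](ρ[e/f](σ[z='q'](S))) → 0
  π[e,x](ρ[x/z](ρ[e/f](σ[z='q'](S)))) → 0
  (ρ[e/b](R) − π[e,x](ρ[x/z](ρ[e/f](σ[z='q'](S))))) → 3

|E| = 3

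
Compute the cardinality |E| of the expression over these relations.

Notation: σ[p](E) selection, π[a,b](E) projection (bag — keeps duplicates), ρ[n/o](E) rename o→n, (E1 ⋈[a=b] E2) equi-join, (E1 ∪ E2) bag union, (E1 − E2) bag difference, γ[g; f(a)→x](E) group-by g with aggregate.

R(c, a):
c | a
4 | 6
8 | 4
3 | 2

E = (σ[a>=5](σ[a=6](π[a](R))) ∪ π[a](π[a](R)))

Stepwise |·|:
  R → 3
  π[a](R) → 3
  σ[a=6](π[a](R)) → 1
  σ[a>=5](σ[a=6](π[a](R))) → 1
  R → 3
  π[a](R) → 3
  π[a](π[a](R)) → 3
  (σ[a>=5](σ[a=6](π[a](R))) ∪ π[a](π[a](R))) → 4

|E| = 4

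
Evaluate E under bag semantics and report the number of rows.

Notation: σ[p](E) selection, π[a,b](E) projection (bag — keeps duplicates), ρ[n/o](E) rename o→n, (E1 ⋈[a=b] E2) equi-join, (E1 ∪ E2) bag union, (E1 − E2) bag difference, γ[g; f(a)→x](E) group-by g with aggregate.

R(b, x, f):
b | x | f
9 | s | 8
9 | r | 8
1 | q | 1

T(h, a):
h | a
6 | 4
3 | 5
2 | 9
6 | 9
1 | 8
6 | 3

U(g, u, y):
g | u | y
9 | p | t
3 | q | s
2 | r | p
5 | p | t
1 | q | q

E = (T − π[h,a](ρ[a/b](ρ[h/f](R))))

Subexpression sizes:
  T → 6
  R → 3
  ρ[h/f](R) → 3
  ρ[a/b](ρ[h/f](R)) → 3
  π[h,a](ρ[a/b](ρ[h/f](R))) → 3
  (T − π[h,a](ρ[a/b](ρ[h/f](R)))) → 6

|E| = 6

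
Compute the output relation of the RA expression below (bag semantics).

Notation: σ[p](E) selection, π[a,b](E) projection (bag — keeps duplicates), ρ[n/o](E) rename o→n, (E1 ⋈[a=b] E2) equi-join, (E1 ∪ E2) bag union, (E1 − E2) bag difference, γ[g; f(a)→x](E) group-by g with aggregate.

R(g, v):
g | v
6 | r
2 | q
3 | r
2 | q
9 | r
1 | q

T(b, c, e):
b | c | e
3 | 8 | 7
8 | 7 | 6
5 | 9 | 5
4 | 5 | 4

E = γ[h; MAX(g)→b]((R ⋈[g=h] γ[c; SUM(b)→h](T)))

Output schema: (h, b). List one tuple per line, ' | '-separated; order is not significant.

Stepwise |·|:
  R → 6
  T → 4
  γ[c; SUM(b)→h](T) → 4
  (R ⋈[g=h] γ[c; SUM(b)→h](T)) → 1
  γ[h; MAX(g)→b]((R ⋈[g=h] γ[c; SUM(b)→h](T))) → 1

== RESULT ==
h | b
3 | 3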